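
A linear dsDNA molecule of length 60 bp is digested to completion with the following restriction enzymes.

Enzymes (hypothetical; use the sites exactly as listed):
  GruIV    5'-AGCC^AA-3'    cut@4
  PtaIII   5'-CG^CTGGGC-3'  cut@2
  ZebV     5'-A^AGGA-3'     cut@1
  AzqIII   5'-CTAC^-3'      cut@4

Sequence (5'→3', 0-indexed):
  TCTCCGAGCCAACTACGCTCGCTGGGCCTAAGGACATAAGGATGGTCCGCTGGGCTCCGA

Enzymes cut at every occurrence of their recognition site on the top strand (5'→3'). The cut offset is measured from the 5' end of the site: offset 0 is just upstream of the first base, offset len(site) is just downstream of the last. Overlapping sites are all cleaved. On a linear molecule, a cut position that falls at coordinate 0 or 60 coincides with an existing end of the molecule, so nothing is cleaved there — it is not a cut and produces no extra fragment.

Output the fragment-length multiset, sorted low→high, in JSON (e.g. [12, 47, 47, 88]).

Site scan:
  GruIV (AGCCAA, off=4): starts [6] → cuts [10]
  PtaIII (CGCTGGGC, off=2): starts [19, 47] → cuts [21, 49]
  ZebV (AAGGA, off=1): starts [29, 37] → cuts [30, 38]
  AzqIII (CTAC, off=4): starts [12] → cuts [16]

All cut coordinates (distinct, sorted): [10, 16, 21, 30, 38, 49]

Fragments:
  [0,10): 10 bp
  [10,16): 6 bp
  [16,21): 5 bp
  [21,30): 9 bp
  [30,38): 8 bp
  [38,49): 11 bp
  [49,60): 11 bp

[5,6,8,9,10,11,11]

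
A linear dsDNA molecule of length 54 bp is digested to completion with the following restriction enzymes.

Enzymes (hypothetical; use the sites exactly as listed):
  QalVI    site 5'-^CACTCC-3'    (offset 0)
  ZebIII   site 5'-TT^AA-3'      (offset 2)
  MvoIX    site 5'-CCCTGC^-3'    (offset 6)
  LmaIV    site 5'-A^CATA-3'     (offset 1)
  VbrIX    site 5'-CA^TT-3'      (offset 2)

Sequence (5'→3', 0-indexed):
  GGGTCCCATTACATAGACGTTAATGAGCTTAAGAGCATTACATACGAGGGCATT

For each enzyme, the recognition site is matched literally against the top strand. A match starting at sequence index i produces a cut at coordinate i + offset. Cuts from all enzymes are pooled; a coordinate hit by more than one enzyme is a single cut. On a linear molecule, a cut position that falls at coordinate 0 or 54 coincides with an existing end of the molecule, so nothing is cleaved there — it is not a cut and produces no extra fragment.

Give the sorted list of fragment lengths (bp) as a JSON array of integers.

Site scan:
  QalVI (CACTCC, off=0): no sites
  ZebIII (TTAA, off=2): starts [19, 28] → cuts [21, 30]
  MvoIX (CCCTGC, off=6): no sites
  LmaIV (ACATA, off=1): starts [10, 39] → cuts [11, 40]
  VbrIX (CATT, off=2): starts [6, 35, 50] → cuts [8, 37, 52]

All cut coordinates (distinct, sorted): [8, 11, 21, 30, 37, 40, 52]

Fragment lengths:
  [0,8): 8 bp
  [8,11): 3 bp
  [11,21): 10 bp
  [21,30): 9 bp
  [30,37): 7 bp
  [37,40): 3 bp
  [40,52): 12 bp
  [52,54): 2 bp

[2,3,3,7,8,9,10,12]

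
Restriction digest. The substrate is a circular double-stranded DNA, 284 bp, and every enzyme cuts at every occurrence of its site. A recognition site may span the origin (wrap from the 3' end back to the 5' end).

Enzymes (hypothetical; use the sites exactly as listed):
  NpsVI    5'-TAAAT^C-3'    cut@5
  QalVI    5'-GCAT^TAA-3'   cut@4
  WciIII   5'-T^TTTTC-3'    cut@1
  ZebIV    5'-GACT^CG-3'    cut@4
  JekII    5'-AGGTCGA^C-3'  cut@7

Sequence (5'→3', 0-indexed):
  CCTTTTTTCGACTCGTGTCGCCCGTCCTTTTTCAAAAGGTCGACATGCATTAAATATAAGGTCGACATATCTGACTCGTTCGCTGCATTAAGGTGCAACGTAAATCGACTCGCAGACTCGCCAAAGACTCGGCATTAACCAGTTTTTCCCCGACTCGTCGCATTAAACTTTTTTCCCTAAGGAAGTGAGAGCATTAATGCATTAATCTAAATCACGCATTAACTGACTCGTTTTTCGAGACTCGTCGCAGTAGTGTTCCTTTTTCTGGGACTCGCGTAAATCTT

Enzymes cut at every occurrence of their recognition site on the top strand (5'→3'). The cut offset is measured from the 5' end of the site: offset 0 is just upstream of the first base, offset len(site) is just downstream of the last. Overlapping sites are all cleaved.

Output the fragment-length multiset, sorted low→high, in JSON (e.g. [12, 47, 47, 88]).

Site scan:
  NpsVI TAAATC/5: at [100, 207, 276] ⇒ [105, 212, 281]
  QalVI GCATTAA/4: at [46, 84, 131, 159, 190, 198, 215] ⇒ [50, 88, 135, 163, 194, 202, 219]
  WciIII TTTTTC/1: at [3, 27, 142, 169, 230, 259] ⇒ [4, 28, 143, 170, 231, 260]
  ZebIV GACTCG/4: at [9, 72, 106, 114, 125, 151, 224, 238, 268] ⇒ [13, 76, 110, 118, 129, 155, 228, 242, 272]
  JekII AGGTCGAC/7: at [36, 58] ⇒ [43, 65]

All cut coordinates (distinct, sorted): [4, 13, 28, 43, 50, 65, 76, 88, 105, 110, 118, 129, 135, 143, 155, 163, 170, 194, 202, 212, 219, 228, 231, 242, 260, 272, 281]

Fragments:
  4→13: 9 bp
  13→28: 15 bp
  28→43: 15 bp
  43→50: 7 bp
  50→65: 15 bp
  65→76: 11 bp
  76→88: 12 bp
  88→105: 17 bp
  105→110: 5 bp
  110→118: 8 bp
  118→129: 11 bp
  129→135: 6 bp
  135→143: 8 bp
  143→155: 12 bp
  155→163: 8 bp
  163→170: 7 bp
  170→194: 24 bp
  194→202: 8 bp
  202→212: 10 bp
  212→219: 7 bp
  219→228: 9 bp
  228→231: 3 bp
  231→242: 11 bp
  242→260: 18 bp
  260→272: 12 bp
  272→281: 9 bp
  281→4 (wrap): 284-281+4 = 7 bp

[3,5,6,7,7,7,7,8,8,8,8,9,9,9,10,11,11,11,12,12,12,15,15,15,17,18,24]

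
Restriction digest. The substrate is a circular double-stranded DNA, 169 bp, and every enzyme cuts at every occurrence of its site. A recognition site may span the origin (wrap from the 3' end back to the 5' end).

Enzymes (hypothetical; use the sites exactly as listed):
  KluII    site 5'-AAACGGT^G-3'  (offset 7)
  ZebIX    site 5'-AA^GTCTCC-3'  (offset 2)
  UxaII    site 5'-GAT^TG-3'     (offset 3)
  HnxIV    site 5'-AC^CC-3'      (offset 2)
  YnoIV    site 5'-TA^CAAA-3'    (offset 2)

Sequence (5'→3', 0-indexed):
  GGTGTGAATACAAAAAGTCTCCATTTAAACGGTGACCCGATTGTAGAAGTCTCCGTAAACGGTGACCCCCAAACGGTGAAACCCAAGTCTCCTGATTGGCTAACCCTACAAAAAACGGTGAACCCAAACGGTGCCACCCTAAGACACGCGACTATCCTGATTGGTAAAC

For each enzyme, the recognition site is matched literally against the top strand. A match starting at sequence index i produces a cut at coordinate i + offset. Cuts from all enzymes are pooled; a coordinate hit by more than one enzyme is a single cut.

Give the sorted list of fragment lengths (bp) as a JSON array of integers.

[3,3,4,4,4,5,5,5,6,7,7,8,9,10,11,11,11,15,17,24]

Scan for sites:
  KluII (AAACGGTG, off=7): starts [26, 56, 70, 112, 125, 165] → cuts [3, 33, 63, 77, 119, 132]
  ZebIX (AAGTCTCC, off=2): starts [14, 46, 84] → cuts [16, 48, 86]
  UxaII (GATTG, off=3): starts [38, 93, 158] → cuts [41, 96, 161]
  HnxIV (ACCC, off=2): starts [34, 64, 80, 102, 121, 135] → cuts [36, 66, 82, 104, 123, 137]
  YnoIV (TACAAA, off=2): starts [8, 106] → cuts [10, 108]

All cut coordinates (distinct, sorted): [3, 10, 16, 33, 36, 41, 48, 63, 66, 77, 82, 86, 96, 104, 108, 119, 123, 132, 137, 161]

Fragments:
  3→10: 7 bp
  10→16: 6 bp
  16→33: 17 bp
  33→36: 3 bp
  36→41: 5 bp
  41→48: 7 bp
  48→63: 15 bp
  63→66: 3 bp
  66→77: 11 bp
  77→82: 5 bp
  82→86: 4 bp
  86→96: 10 bp
  96→104: 8 bp
  104→108: 4 bp
  108→119: 11 bp
  119→123: 4 bp
  123→132: 9 bp
  132→137: 5 bp
  137→161: 24 bp
  161→3 (wrap): 169-161+3 = 11 bp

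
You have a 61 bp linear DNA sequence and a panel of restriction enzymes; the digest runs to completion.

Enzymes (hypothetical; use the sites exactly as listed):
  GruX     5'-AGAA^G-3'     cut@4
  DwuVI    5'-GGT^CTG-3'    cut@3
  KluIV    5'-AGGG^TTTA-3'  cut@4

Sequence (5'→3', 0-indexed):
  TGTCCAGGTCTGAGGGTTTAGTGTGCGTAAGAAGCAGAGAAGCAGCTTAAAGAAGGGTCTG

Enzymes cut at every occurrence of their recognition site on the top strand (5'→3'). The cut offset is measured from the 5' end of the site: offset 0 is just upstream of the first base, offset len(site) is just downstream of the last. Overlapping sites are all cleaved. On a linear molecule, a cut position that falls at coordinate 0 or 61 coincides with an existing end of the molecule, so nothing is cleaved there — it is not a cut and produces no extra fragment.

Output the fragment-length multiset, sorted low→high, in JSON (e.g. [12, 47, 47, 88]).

Scan for sites:
  GruX AGAAG/4: at [29, 37, 50] ⇒ [33, 41, 54]
  DwuVI GGTCTG/3: at [6, 55] ⇒ [9, 58]
  KluIV AGGGTTTA/4: at [12] ⇒ [16]

All cut coordinates (distinct, sorted): [9, 16, 33, 41, 54, 58]

Fragment lengths:
  [0,9): 9 bp
  [9,16): 7 bp
  [16,33): 17 bp
  [33,41): 8 bp
  [41,54): 13 bp
  [54,58): 4 bp
  [58,61): 3 bp

[3,4,7,8,9,13,17]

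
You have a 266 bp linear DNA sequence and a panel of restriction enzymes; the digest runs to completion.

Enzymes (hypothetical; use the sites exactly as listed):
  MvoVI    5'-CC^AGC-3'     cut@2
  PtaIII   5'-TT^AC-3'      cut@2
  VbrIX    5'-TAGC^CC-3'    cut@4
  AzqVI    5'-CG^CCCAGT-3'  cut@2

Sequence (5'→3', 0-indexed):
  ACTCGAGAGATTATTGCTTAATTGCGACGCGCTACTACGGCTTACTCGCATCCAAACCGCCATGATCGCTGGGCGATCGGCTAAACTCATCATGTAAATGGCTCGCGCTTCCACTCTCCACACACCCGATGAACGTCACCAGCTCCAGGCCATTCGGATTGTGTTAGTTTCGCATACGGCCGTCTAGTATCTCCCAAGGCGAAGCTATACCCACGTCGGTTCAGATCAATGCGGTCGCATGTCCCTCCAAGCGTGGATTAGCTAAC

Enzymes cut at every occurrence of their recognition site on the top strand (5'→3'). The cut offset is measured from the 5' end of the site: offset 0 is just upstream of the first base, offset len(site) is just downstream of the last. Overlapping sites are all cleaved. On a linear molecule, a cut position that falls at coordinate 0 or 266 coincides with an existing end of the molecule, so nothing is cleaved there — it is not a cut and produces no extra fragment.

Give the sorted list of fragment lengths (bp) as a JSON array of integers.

[43,97,126]

Scan for sites:
  MvoVI CCAGC/2: at [138] ⇒ [140]
  PtaIII TTAC/2: at [41] ⇒ [43]
  VbrIX (TAGCCC, off=4): no sites
  AzqVI (CGCCCAGT, off=2): no sites

All cut coordinates (distinct, sorted): [43, 140]

Fragments:
  [0,43): 43 bp
  [43,140): 97 bp
  [140,266): 126 bp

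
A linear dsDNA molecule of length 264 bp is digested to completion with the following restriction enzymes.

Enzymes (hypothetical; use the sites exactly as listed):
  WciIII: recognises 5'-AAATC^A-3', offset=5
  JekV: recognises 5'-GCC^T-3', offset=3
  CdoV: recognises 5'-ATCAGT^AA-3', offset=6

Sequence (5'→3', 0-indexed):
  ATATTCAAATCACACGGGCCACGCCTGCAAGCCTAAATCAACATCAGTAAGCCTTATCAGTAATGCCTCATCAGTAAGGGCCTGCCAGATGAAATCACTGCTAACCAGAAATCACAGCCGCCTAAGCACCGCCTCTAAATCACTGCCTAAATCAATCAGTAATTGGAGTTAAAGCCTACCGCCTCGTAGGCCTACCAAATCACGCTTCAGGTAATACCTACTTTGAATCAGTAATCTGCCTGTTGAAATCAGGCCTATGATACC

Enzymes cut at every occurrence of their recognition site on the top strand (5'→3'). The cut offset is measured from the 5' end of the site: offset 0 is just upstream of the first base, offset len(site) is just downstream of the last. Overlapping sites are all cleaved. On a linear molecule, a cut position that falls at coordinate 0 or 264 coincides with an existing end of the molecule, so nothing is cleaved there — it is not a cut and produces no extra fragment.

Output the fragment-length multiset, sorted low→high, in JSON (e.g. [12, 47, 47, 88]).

[5,5,6,6,6,6,7,7,7,8,8,8,8,8,9,9,9,9,9,10,11,11,14,14,16,17,31]

Site scan:
  WciIII (AAATCA, off=5): starts [6, 34, 91, 108, 136, 148, 196, 245] → cuts [11, 39, 96, 113, 141, 153, 201, 250]
  JekV (GCCT, off=3): starts [22, 30, 50, 64, 79, 119, 130, 144, 173, 180, 189, 237, 252] → cuts [25, 33, 53, 67, 82, 122, 133, 147, 176, 183, 192, 240, 255]
  CdoV (ATCAGTAA, off=6): starts [42, 55, 69, 154, 226] → cuts [48, 61, 75, 160, 232]

All cut coordinates (distinct, sorted): [11, 25, 33, 39, 48, 53, 61, 67, 75, 82, 96, 113, 122, 133, 141, 147, 153, 160, 176, 183, 192, 201, 232, 240, 250, 255]

Fragments:
  [0,11): 11 bp
  [11,25): 14 bp
  [25,33): 8 bp
  [33,39): 6 bp
  [39,48): 9 bp
  [48,53): 5 bp
  [53,61): 8 bp
  [61,67): 6 bp
  [67,75): 8 bp
  [75,82): 7 bp
  [82,96): 14 bp
  [96,113): 17 bp
  [113,122): 9 bp
  [122,133): 11 bp
  [133,141): 8 bp
  [141,147): 6 bp
  [147,153): 6 bp
  [153,160): 7 bp
  [160,176): 16 bp
  [176,183): 7 bp
  [183,192): 9 bp
  [192,201): 9 bp
  [201,232): 31 bp
  [232,240): 8 bp
  [240,250): 10 bp
  [250,255): 5 bp
  [255,264): 9 bp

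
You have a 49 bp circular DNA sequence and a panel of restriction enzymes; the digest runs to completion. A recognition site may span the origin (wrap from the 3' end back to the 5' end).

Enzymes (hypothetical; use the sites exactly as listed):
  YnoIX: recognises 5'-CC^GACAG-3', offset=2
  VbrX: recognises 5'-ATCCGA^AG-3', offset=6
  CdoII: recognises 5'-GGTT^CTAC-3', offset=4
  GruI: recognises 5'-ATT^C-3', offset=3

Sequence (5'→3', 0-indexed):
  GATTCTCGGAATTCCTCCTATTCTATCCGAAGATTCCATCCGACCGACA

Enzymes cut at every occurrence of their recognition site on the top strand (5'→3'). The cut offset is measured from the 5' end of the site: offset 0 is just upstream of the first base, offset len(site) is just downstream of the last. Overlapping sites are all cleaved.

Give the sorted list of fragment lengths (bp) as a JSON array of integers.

Scan for sites:
  YnoIX CCGACAG/2: at [43] ⇒ [45]
  VbrX ATCCGAAG/6: at [24] ⇒ [30]
  CdoII (GGTTCTAC, off=4): no sites
  GruI ATTC/3: at [1, 10, 19, 32] ⇒ [4, 13, 22, 35]

Pooled cuts: [4, 13, 22, 30, 35, 45]

Fragments:
  4→13: 9 bp
  13→22: 9 bp
  22→30: 8 bp
  30→35: 5 bp
  35→45: 10 bp
  45→4 (wrap): 49-45+4 = 8 bp

[5,8,8,9,9,10]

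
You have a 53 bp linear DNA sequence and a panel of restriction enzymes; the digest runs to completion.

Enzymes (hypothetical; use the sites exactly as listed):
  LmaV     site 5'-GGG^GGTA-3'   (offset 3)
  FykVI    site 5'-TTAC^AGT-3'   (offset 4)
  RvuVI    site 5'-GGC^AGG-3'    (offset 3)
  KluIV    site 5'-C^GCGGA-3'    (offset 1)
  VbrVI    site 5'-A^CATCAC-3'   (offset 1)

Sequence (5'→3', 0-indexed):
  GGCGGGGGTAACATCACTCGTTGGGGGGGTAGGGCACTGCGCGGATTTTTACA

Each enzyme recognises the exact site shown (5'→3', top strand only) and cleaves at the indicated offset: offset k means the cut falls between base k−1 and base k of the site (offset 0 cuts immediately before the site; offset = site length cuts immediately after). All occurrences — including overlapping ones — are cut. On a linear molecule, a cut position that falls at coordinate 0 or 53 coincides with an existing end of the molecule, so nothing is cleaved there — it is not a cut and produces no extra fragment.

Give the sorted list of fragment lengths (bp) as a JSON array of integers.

Per-enzyme occurrences:
  LmaV (GGGGGTA, off=3): starts [3, 24] → cuts [6, 27]
  FykVI (TTACAGT, off=4): no sites
  RvuVI (GGCAGG, off=3): no sites
  KluIV (CGCGGA, off=1): starts [39] → cuts [40]
  VbrVI (ACATCAC, off=1): starts [10] → cuts [11]

All cut coordinates (distinct, sorted): [6, 11, 27, 40]

Fragments:
  [0,6): 6 bp
  [6,11): 5 bp
  [11,27): 16 bp
  [27,40): 13 bp
  [40,53): 13 bp

[5,6,13,13,16]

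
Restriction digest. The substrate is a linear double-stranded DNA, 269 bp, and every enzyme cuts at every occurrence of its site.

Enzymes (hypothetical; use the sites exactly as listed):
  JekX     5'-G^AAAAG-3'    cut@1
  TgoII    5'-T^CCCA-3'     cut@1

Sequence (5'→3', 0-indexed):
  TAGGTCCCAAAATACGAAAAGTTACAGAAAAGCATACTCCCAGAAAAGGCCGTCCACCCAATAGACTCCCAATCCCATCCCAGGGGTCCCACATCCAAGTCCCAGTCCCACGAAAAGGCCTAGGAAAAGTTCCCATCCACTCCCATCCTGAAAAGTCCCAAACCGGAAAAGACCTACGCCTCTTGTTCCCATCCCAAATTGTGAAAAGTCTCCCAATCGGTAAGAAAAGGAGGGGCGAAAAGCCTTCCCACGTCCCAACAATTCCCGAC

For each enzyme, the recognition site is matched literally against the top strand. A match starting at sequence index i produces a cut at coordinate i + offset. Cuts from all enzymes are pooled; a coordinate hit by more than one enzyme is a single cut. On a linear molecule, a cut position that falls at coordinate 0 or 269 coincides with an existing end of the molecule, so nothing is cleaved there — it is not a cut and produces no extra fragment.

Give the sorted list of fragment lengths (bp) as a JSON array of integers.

Site scan:
  JekX (GAAAAG, off=1): starts [15, 26, 42, 111, 123, 149, 165, 202, 223, 236] → cuts [16, 27, 43, 112, 124, 150, 166, 203, 224, 237]
  TgoII (TCCCA, off=1): starts [4, 37, 66, 72, 77, 86, 99, 105, 130, 140, 155, 186, 191, 210, 245, 252] → cuts [5, 38, 67, 73, 78, 87, 100, 106, 131, 141, 156, 187, 192, 211, 246, 253]

Pooled cuts: [5, 16, 27, 38, 43, 67, 73, 78, 87, 100, 106, 112, 124, 131, 141, 150, 156, 166, 187, 192, 203, 211, 224, 237, 246, 253]

Fragments:
  [0,5): 5 bp
  [5,16): 11 bp
  [16,27): 11 bp
  [27,38): 11 bp
  [38,43): 5 bp
  [43,67): 24 bp
  [67,73): 6 bp
  [73,78): 5 bp
  [78,87): 9 bp
  [87,100): 13 bp
  [100,106): 6 bp
  [106,112): 6 bp
  [112,124): 12 bp
  [124,131): 7 bp
  [131,141): 10 bp
  [141,150): 9 bp
  [150,156): 6 bp
  [156,166): 10 bp
  [166,187): 21 bp
  [187,192): 5 bp
  [192,203): 11 bp
  [203,211): 8 bp
  [211,224): 13 bp
  [224,237): 13 bp
  [237,246): 9 bp
  [246,253): 7 bp
  [253,269): 16 bp

[5,5,5,5,6,6,6,6,7,7,8,9,9,9,10,10,11,11,11,11,12,13,13,13,16,21,24]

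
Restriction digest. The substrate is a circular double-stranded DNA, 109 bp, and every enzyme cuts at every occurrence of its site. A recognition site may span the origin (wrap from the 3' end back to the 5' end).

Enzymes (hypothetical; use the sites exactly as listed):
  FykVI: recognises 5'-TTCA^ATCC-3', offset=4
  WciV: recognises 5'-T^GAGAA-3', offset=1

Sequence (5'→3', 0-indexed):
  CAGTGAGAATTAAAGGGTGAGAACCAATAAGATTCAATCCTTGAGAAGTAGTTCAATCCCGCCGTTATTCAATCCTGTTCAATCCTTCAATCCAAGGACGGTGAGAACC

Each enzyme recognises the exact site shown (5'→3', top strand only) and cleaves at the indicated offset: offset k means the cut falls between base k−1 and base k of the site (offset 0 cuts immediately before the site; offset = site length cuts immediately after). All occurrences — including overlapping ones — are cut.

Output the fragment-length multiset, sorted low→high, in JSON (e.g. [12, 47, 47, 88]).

[6,8,10,11,13,13,14,16,18]

Per-enzyme occurrences:
  FykVI (TTCAATCC, off=4): starts [32, 51, 67, 77, 85] → cuts [36, 55, 71, 81, 89]
  WciV (TGAGAA, off=1): starts [3, 17, 41, 101] → cuts [4, 18, 42, 102]

All cut coordinates (distinct, sorted): [4, 18, 36, 42, 55, 71, 81, 89, 102]

Fragment lengths:
  4→18: 14 bp
  18→36: 18 bp
  36→42: 6 bp
  42→55: 13 bp
  55→71: 16 bp
  71→81: 10 bp
  81→89: 8 bp
  89→102: 13 bp
  102→4 (wrap): 109-102+4 = 11 bp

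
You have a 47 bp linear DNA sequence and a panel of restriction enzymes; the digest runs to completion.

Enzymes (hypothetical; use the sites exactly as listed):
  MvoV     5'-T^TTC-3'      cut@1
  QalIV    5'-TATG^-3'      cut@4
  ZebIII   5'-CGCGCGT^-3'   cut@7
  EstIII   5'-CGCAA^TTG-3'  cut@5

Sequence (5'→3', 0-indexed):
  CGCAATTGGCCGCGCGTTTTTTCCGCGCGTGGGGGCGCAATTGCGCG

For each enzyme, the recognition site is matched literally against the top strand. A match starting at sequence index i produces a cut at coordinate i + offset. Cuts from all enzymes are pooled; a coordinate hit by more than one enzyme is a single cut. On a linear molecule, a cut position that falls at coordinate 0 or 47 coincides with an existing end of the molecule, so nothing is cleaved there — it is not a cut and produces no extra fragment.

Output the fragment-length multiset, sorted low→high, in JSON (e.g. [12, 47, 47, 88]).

[3,5,7,10,10,12]

Site scan:
  MvoV (TTTC, off=1): starts [19] → cuts [20]
  QalIV (TATG, off=4): no sites
  ZebIII (CGCGCGT, off=7): starts [10, 23] → cuts [17, 30]
  EstIII (CGCAATTG, off=5): starts [0, 35] → cuts [5, 40]

Pooled cuts: [5, 17, 20, 30, 40]

Fragment lengths:
  [0,5): 5 bp
  [5,17): 12 bp
  [17,20): 3 bp
  [20,30): 10 bp
  [30,40): 10 bp
  [40,47): 7 bp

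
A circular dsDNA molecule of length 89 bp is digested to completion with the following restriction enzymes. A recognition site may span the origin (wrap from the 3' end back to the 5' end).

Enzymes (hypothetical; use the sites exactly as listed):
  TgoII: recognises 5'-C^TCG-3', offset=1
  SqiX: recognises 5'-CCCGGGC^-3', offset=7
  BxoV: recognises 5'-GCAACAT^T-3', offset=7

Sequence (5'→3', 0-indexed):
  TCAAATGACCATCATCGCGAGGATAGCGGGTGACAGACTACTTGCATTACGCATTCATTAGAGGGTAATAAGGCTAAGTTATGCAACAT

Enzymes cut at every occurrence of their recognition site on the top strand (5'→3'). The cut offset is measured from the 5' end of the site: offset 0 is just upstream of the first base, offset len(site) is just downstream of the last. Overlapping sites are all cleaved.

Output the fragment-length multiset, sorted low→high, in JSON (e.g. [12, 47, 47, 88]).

[89]

Per-enzyme occurrences:
  TgoII (CTCG, off=1): no sites
  SqiX (CCCGGGC, off=7): no sites
  BxoV GCAACATT/7: at [82] ⇒ [0]

Pooled cuts: [0]

Fragment lengths:
  0→0 (wrap): 89-0+0 = 89 bp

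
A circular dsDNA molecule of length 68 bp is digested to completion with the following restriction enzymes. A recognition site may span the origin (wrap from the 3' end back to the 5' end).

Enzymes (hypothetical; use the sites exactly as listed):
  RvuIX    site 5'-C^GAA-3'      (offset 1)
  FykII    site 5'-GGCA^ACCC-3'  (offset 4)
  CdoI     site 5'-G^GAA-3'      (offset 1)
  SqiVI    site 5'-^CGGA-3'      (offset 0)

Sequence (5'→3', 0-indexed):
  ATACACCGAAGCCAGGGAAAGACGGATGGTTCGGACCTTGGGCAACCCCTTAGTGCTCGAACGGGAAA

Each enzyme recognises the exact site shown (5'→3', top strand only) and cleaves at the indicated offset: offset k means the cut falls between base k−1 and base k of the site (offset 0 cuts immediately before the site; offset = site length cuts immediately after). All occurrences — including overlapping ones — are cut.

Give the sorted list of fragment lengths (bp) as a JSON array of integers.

Scan for sites:
  RvuIX CGAA/1: at [6, 57] ⇒ [7, 58]
  FykII GGCAACCC/4: at [40] ⇒ [44]
  CdoI GGAA/1: at [15, 63] ⇒ [16, 64]
  SqiVI CGGA/0: at [22, 31] ⇒ [22, 31]

All cut coordinates (distinct, sorted): [7, 16, 22, 31, 44, 58, 64]

Fragments:
  7→16: 9 bp
  16→22: 6 bp
  22→31: 9 bp
  31→44: 13 bp
  44→58: 14 bp
  58→64: 6 bp
  64→7 (wrap): 68-64+7 = 11 bp

[6,6,9,9,11,13,14]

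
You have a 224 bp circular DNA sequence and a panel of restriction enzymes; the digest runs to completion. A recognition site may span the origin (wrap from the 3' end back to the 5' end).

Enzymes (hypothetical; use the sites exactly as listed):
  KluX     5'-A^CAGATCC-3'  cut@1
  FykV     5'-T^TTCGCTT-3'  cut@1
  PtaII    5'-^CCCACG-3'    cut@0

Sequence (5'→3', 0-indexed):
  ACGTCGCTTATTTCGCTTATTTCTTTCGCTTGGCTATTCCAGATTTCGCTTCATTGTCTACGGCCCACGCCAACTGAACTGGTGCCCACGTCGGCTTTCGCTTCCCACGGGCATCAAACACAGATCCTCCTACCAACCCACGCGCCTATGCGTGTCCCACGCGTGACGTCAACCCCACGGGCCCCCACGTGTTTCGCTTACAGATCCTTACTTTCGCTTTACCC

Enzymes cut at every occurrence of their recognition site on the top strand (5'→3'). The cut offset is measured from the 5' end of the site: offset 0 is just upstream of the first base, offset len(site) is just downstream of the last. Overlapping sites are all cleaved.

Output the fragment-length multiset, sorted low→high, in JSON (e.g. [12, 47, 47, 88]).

Per-enzyme occurrences:
  KluX (ACAGATCC, off=1): starts [119, 199] → cuts [120, 200]
  FykV (TTTCGCTT, off=1): starts [10, 23, 43, 95, 191, 211] → cuts [11, 24, 44, 96, 192, 212]
  PtaII (CCCACG, off=0): starts [63, 84, 103, 136, 155, 173, 183, 221] → cuts [63, 84, 103, 136, 155, 173, 183, 221]

All cut coordinates (distinct, sorted): [11, 24, 44, 63, 84, 96, 103, 120, 136, 155, 173, 183, 192, 200, 212, 221]

Fragment lengths:
  11→24: 13 bp
  24→44: 20 bp
  44→63: 19 bp
  63→84: 21 bp
  84→96: 12 bp
  96→103: 7 bp
  103→120: 17 bp
  120→136: 16 bp
  136→155: 19 bp
  155→173: 18 bp
  173→183: 10 bp
  183→192: 9 bp
  192→200: 8 bp
  200→212: 12 bp
  212→221: 9 bp
  221→11 (wrap): 224-221+11 = 14 bp

[7,8,9,9,10,12,12,13,14,16,17,18,19,19,20,21]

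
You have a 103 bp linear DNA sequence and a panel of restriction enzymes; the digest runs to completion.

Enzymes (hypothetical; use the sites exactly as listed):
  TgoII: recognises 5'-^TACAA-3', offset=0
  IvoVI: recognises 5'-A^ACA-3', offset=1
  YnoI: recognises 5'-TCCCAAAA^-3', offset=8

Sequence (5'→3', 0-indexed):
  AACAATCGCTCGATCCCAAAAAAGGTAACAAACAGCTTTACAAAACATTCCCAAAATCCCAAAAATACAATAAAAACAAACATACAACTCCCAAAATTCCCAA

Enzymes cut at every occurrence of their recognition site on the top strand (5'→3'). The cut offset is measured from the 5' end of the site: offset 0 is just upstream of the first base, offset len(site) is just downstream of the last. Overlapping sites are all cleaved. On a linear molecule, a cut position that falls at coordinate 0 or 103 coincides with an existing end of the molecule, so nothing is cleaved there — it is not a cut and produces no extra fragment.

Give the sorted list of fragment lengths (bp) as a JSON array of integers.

Site scan:
  TgoII (TACAA, off=0): starts [38, 65, 82] → cuts [38, 65, 82]
  IvoVI (AACA, off=1): starts [0, 26, 30, 43, 74, 78] → cuts [1, 27, 31, 44, 75, 79]
  YnoI (TCCCAAAA, off=8): starts [13, 48, 56, 88] → cuts [21, 56, 64, 96]

All cut coordinates (distinct, sorted): [1, 21, 27, 31, 38, 44, 56, 64, 65, 75, 79, 82, 96]

Fragment lengths:
  [0,1): 1 bp
  [1,21): 20 bp
  [21,27): 6 bp
  [27,31): 4 bp
  [31,38): 7 bp
  [38,44): 6 bp
  [44,56): 12 bp
  [56,64): 8 bp
  [64,65): 1 bp
  [65,75): 10 bp
  [75,79): 4 bp
  [79,82): 3 bp
  [82,96): 14 bp
  [96,103): 7 bp

[1,1,3,4,4,6,6,7,7,8,10,12,14,20]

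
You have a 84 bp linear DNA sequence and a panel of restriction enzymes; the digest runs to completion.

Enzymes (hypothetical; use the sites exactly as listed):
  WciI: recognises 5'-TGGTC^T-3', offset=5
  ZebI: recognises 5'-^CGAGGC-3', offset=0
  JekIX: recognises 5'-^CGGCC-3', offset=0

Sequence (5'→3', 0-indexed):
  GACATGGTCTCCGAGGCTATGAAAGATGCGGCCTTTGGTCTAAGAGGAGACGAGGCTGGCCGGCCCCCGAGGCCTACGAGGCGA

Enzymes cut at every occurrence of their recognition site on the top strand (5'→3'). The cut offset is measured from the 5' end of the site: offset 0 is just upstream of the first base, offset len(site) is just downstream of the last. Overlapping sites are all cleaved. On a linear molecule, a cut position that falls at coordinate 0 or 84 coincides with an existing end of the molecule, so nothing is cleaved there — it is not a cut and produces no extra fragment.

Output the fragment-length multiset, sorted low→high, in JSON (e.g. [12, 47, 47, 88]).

[2,7,8,9,9,10,10,12,17]

Scan for sites:
  WciI (TGGTCT, off=5): starts [4, 35] → cuts [9, 40]
  ZebI (CGAGGC, off=0): starts [11, 50, 67, 76] → cuts [11, 50, 67, 76]
  JekIX (CGGCC, off=0): starts [28, 60] → cuts [28, 60]

All cut coordinates (distinct, sorted): [9, 11, 28, 40, 50, 60, 67, 76]

Fragment lengths:
  [0,9): 9 bp
  [9,11): 2 bp
  [11,28): 17 bp
  [28,40): 12 bp
  [40,50): 10 bp
  [50,60): 10 bp
  [60,67): 7 bp
  [67,76): 9 bp
  [76,84): 8 bp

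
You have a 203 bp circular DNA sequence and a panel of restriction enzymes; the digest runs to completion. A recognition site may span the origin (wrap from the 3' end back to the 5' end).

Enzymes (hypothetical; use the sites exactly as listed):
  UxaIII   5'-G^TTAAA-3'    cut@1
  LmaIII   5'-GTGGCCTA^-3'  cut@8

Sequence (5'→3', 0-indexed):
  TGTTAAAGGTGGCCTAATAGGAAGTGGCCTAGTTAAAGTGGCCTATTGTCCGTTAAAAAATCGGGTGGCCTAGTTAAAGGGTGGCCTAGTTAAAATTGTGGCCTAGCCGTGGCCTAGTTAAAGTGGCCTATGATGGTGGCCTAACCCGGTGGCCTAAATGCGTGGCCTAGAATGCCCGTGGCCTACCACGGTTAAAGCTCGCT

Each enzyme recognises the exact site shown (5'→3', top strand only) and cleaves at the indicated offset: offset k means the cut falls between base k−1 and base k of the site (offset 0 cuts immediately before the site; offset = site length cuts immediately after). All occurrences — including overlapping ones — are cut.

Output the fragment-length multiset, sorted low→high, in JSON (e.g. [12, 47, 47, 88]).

[1,1,1,1,6,7,11,13,13,13,13,13,14,14,15,15,16,16,20]

Per-enzyme occurrences:
  UxaIII GTTAAA/1: at [1, 31, 51, 72, 88, 116, 190] ⇒ [2, 32, 52, 73, 89, 117, 191]
  LmaIII GTGGCCTA/8: at [8, 23, 37, 64, 80, 97, 108, 122, 135, 148, 161, 177] ⇒ [16, 31, 45, 72, 88, 105, 116, 130, 143, 156, 169, 185]

All cut coordinates (distinct, sorted): [2, 16, 31, 32, 45, 52, 72, 73, 88, 89, 105, 116, 117, 130, 143, 156, 169, 185, 191]

Fragment lengths:
  2→16: 14 bp
  16→31: 15 bp
  31→32: 1 bp
  32→45: 13 bp
  45→52: 7 bp
  52→72: 20 bp
  72→73: 1 bp
  73→88: 15 bp
  88→89: 1 bp
  89→105: 16 bp
  105→116: 11 bp
  116→117: 1 bp
  117→130: 13 bp
  130→143: 13 bp
  143→156: 13 bp
  156→169: 13 bp
  169→185: 16 bp
  185→191: 6 bp
  191→2 (wrap): 203-191+2 = 14 bp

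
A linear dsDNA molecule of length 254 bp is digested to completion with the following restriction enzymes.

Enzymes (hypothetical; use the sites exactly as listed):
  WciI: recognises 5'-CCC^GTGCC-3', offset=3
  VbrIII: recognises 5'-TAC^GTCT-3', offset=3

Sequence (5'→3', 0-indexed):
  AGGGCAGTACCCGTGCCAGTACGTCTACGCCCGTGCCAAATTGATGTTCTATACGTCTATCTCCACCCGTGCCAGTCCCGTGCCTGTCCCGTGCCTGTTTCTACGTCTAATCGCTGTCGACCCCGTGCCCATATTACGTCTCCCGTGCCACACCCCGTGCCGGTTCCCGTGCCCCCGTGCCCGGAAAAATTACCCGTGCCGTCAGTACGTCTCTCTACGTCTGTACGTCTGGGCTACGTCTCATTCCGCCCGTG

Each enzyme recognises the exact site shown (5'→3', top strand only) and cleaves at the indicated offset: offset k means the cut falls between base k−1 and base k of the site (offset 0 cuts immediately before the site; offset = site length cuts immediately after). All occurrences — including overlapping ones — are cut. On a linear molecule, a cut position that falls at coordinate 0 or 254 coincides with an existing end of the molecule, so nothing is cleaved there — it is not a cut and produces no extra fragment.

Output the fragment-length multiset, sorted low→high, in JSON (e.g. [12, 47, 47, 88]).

[7,8,8,10,10,10,11,11,11,12,12,12,13,13,14,14,17,19,20,22]

Site scan:
  WciI CCCGTGCC/3: at [9, 29, 65, 76, 87, 121, 141, 153, 165, 173, 192] ⇒ [12, 32, 68, 79, 90, 124, 144, 156, 168, 176, 195]
  VbrIII TACGTCT/3: at [19, 51, 101, 134, 205, 215, 223, 234] ⇒ [22, 54, 104, 137, 208, 218, 226, 237]

Pooled cuts: [12, 22, 32, 54, 68, 79, 90, 104, 124, 137, 144, 156, 168, 176, 195, 208, 218, 226, 237]

Fragments:
  [0,12): 12 bp
  [12,22): 10 bp
  [22,32): 10 bp
  [32,54): 22 bp
  [54,68): 14 bp
  [68,79): 11 bp
  [79,90): 11 bp
  [90,104): 14 bp
  [104,124): 20 bp
  [124,137): 13 bp
  [137,144): 7 bp
  [144,156): 12 bp
  [156,168): 12 bp
  [168,176): 8 bp
  [176,195): 19 bp
  [195,208): 13 bp
  [208,218): 10 bp
  [218,226): 8 bp
  [226,237): 11 bp
  [237,254): 17 bp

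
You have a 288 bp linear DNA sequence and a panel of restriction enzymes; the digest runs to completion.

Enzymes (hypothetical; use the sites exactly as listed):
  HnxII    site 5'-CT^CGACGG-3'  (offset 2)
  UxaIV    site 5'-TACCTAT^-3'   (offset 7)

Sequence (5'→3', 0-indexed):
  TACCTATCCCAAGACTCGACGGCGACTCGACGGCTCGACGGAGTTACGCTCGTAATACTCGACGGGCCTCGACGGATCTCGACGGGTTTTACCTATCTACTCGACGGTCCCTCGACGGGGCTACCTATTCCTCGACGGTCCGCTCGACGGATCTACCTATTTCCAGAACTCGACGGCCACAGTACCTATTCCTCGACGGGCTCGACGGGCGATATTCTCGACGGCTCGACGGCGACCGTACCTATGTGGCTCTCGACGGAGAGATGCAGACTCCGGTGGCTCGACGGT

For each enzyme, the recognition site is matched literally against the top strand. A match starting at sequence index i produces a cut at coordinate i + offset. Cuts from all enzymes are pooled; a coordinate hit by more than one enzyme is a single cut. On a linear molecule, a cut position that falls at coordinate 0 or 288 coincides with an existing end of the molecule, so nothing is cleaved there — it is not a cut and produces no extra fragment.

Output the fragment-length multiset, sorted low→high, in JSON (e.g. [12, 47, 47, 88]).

[4,4,5,7,7,8,8,8,9,9,10,10,10,11,11,12,16,16,16,17,19,19,24,28]

Per-enzyme occurrences:
  HnxII (CTCGACGG, off=2): starts [14, 25, 33, 57, 67, 77, 99, 110, 130, 142, 168, 191, 200, 216, 224, 251, 279] → cuts [16, 27, 35, 59, 69, 79, 101, 112, 132, 144, 170, 193, 202, 218, 226, 253, 281]
  UxaIV (TACCTAT, off=7): starts [0, 89, 121, 153, 182, 238] → cuts [7, 96, 128, 160, 189, 245]

All cut coordinates (distinct, sorted): [7, 16, 27, 35, 59, 69, 79, 96, 101, 112, 128, 132, 144, 160, 170, 189, 193, 202, 218, 226, 245, 253, 281]

Fragments:
  [0,7): 7 bp
  [7,16): 9 bp
  [16,27): 11 bp
  [27,35): 8 bp
  [35,59): 24 bp
  [59,69): 10 bp
  [69,79): 10 bp
  [79,96): 17 bp
  [96,101): 5 bp
  [101,112): 11 bp
  [112,128): 16 bp
  [128,132): 4 bp
  [132,144): 12 bp
  [144,160): 16 bp
  [160,170): 10 bp
  [170,189): 19 bp
  [189,193): 4 bp
  [193,202): 9 bp
  [202,218): 16 bp
  [218,226): 8 bp
  [226,245): 19 bp
  [245,253): 8 bp
  [253,281): 28 bp
  [281,288): 7 bp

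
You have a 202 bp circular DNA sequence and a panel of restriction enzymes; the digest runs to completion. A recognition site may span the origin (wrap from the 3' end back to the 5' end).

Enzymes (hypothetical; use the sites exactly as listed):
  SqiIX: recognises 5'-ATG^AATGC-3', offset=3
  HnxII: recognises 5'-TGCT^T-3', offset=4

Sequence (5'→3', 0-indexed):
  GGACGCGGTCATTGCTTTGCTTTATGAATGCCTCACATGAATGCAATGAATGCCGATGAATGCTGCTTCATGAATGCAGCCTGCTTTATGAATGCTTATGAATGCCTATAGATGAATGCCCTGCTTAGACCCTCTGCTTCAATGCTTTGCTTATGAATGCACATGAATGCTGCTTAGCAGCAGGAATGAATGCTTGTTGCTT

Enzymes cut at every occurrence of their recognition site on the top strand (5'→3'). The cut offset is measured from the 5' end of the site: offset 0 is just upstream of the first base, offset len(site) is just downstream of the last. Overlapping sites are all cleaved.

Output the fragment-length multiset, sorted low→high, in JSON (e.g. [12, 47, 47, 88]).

[4,4,5,5,5,5,5,6,6,7,8,9,9,9,10,10,11,13,13,13,14,14,17]

Per-enzyme occurrences:
  SqiIX ATGAATGC/3: at [23, 36, 45, 55, 69, 87, 97, 111, 152, 162, 185] ⇒ [26, 39, 48, 58, 72, 90, 100, 114, 155, 165, 188]
  HnxII TGCTT/4: at [12, 17, 63, 81, 92, 121, 134, 142, 147, 170, 190, 197] ⇒ [16, 21, 67, 85, 96, 125, 138, 146, 151, 174, 194, 201]

All cut coordinates (distinct, sorted): [16, 21, 26, 39, 48, 58, 67, 72, 85, 90, 96, 100, 114, 125, 138, 146, 151, 155, 165, 174, 188, 194, 201]

Fragments:
  16→21: 5 bp
  21→26: 5 bp
  26→39: 13 bp
  39→48: 9 bp
  48→58: 10 bp
  58→67: 9 bp
  67→72: 5 bp
  72→85: 13 bp
  85→90: 5 bp
  90→96: 6 bp
  96→100: 4 bp
  100→114: 14 bp
  114→125: 11 bp
  125→138: 13 bp
  138→146: 8 bp
  146→151: 5 bp
  151→155: 4 bp
  155→165: 10 bp
  165→174: 9 bp
  174→188: 14 bp
  188→194: 6 bp
  194→201: 7 bp
  201→16 (wrap): 202-201+16 = 17 bp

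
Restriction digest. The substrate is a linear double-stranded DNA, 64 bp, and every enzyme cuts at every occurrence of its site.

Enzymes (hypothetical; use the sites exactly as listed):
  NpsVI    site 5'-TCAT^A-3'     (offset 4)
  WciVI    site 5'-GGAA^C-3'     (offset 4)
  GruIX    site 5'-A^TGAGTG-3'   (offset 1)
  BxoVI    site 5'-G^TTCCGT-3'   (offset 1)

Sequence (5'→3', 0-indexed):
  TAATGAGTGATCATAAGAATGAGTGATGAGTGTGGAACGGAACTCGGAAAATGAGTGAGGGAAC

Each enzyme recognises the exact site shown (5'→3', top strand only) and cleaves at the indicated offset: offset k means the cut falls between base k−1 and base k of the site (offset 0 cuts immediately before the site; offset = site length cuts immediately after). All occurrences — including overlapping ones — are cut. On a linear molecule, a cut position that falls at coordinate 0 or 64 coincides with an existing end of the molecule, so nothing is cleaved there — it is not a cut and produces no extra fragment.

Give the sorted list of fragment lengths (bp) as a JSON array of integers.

[1,3,5,5,7,9,11,11,12]

Site scan:
  NpsVI TCATA/4: at [10] ⇒ [14]
  WciVI GGAAC/4: at [33, 38, 59] ⇒ [37, 42, 63]
  GruIX ATGAGTG/1: at [2, 18, 25, 50] ⇒ [3, 19, 26, 51]
  BxoVI (GTTCCGT, off=1): no sites

Pooled cuts: [3, 14, 19, 26, 37, 42, 51, 63]

Fragment lengths:
  [0,3): 3 bp
  [3,14): 11 bp
  [14,19): 5 bp
  [19,26): 7 bp
  [26,37): 11 bp
  [37,42): 5 bp
  [42,51): 9 bp
  [51,63): 12 bp
  [63,64): 1 bp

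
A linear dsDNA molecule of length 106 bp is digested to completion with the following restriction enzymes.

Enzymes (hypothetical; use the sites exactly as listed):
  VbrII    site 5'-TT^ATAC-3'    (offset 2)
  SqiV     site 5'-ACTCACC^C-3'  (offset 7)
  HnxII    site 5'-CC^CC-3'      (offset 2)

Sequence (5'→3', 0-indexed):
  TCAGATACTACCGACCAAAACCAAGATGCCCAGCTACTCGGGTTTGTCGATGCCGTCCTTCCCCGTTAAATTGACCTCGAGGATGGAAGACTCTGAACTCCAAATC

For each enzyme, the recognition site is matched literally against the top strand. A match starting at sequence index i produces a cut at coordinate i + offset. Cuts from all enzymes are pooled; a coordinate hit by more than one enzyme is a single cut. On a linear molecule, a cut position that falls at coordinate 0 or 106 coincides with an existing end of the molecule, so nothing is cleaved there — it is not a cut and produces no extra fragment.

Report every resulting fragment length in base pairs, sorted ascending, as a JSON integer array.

[44,62]

Scan for sites:
  VbrII (TTATAC, off=2): no sites
  SqiV (ACTCACCC, off=7): no sites
  HnxII CCCC/2: at [60] ⇒ [62]

All cut coordinates (distinct, sorted): [62]

Fragment lengths:
  [0,62): 62 bp
  [62,106): 44 bp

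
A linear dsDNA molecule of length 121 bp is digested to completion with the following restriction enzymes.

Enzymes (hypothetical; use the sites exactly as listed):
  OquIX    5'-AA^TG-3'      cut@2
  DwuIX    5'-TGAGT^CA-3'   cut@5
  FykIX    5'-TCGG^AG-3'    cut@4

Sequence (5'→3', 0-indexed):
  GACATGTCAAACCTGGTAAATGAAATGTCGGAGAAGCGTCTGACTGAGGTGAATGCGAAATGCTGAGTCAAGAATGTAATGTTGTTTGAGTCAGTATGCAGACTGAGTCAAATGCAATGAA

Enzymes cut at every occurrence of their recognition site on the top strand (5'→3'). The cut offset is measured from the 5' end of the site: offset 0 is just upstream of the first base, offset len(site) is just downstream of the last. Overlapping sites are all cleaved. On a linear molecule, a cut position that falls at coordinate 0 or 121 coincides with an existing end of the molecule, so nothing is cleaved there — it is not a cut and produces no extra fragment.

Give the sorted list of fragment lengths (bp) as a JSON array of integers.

Site scan:
  OquIX (AATG, off=2): starts [18, 23, 51, 58, 72, 77, 110, 115] → cuts [20, 25, 53, 60, 74, 79, 112, 117]
  DwuIX (TGAGTCA, off=5): starts [63, 86, 103] → cuts [68, 91, 108]
  FykIX (TCGGAG, off=4): starts [27] → cuts [31]

All cut coordinates (distinct, sorted): [20, 25, 31, 53, 60, 68, 74, 79, 91, 108, 112, 117]

Fragment lengths:
  [0,20): 20 bp
  [20,25): 5 bp
  [25,31): 6 bp
  [31,53): 22 bp
  [53,60): 7 bp
  [60,68): 8 bp
  [68,74): 6 bp
  [74,79): 5 bp
  [79,91): 12 bp
  [91,108): 17 bp
  [108,112): 4 bp
  [112,117): 5 bp
  [117,121): 4 bp

[4,4,5,5,5,6,6,7,8,12,17,20,22]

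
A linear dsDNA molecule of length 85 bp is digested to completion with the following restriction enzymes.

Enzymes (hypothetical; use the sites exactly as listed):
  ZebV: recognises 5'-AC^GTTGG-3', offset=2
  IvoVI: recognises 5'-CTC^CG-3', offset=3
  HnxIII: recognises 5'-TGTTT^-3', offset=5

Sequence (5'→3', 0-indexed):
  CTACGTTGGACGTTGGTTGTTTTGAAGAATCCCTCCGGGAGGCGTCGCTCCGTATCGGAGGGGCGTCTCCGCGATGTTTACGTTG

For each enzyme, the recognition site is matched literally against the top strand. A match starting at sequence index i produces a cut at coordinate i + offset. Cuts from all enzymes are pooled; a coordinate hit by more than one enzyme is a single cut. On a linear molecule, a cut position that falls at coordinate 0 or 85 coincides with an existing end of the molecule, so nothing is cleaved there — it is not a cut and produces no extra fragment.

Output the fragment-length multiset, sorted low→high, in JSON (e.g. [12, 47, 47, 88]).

Per-enzyme occurrences:
  ZebV ACGTTGG/2: at [2, 9] ⇒ [4, 11]
  IvoVI CTCCG/3: at [32, 47, 66] ⇒ [35, 50, 69]
  HnxIII TGTTT/5: at [17, 74] ⇒ [22, 79]

Pooled cuts: [4, 11, 22, 35, 50, 69, 79]

Fragment lengths:
  [0,4): 4 bp
  [4,11): 7 bp
  [11,22): 11 bp
  [22,35): 13 bp
  [35,50): 15 bp
  [50,69): 19 bp
  [69,79): 10 bp
  [79,85): 6 bp

[4,6,7,10,11,13,15,19]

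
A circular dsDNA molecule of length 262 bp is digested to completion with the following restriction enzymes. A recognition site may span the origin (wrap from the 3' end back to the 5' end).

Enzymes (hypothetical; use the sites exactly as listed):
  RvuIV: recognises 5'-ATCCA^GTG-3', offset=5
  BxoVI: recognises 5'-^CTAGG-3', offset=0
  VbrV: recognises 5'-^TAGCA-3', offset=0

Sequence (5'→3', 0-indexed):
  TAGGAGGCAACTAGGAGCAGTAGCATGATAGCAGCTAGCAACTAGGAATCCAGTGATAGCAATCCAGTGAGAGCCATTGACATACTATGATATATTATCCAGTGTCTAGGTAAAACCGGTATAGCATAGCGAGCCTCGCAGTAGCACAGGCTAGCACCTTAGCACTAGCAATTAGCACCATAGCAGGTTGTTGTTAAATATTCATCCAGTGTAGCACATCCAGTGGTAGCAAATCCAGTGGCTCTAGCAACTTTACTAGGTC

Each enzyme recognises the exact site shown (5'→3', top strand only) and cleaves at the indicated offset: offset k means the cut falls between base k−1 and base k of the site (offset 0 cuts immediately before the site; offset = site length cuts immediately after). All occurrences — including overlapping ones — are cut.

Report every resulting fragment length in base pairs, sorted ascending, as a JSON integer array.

[3,4,4,4,6,6,6,7,7,7,8,8,8,10,10,10,11,11,11,11,11,16,20,28,35]

Scan for sites:
  RvuIV (ATCCAGTG, off=5): starts [47, 61, 96, 203, 217, 232] → cuts [52, 66, 101, 208, 222, 237]
  BxoVI (CTAGG, off=0): starts [10, 41, 105, 255, 261] → cuts [10, 41, 105, 255, 261]
  VbrV (TAGCA, off=0): starts [20, 28, 35, 56, 121, 141, 151, 159, 165, 172, 180, 211, 226, 244] → cuts [20, 28, 35, 56, 121, 141, 151, 159, 165, 172, 180, 211, 226, 244]

All cut coordinates (distinct, sorted): [10, 20, 28, 35, 41, 52, 56, 66, 101, 105, 121, 141, 151, 159, 165, 172, 180, 208, 211, 222, 226, 237, 244, 255, 261]

Fragments:
  10→20: 10 bp
  20→28: 8 bp
  28→35: 7 bp
  35→41: 6 bp
  41→52: 11 bp
  52→56: 4 bp
  56→66: 10 bp
  66→101: 35 bp
  101→105: 4 bp
  105→121: 16 bp
  121→141: 20 bp
  141→151: 10 bp
  151→159: 8 bp
  159→165: 6 bp
  165→172: 7 bp
  172→180: 8 bp
  180→208: 28 bp
  208→211: 3 bp
  211→222: 11 bp
  222→226: 4 bp
  226→237: 11 bp
  237→244: 7 bp
  244→255: 11 bp
  255→261: 6 bp
  261→10 (wrap): 262-261+10 = 11 bp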